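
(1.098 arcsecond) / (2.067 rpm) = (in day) 2.846e-10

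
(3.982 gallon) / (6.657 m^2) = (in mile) 1.407e-06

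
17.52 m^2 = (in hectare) 0.001752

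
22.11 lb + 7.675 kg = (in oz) 624.5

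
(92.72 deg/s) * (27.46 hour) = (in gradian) 1.018e+07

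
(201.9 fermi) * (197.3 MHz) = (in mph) 8.911e-05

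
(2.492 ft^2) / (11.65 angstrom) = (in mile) 1.235e+05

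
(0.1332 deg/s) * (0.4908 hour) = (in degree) 235.3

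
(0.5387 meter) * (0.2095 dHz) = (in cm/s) 1.129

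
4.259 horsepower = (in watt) 3176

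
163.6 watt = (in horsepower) 0.2194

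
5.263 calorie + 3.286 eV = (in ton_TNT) 5.263e-09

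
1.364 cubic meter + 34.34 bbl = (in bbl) 42.92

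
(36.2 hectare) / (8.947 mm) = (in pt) 1.147e+11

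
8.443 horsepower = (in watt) 6296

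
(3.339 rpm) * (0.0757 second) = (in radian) 0.02647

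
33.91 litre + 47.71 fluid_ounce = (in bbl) 0.2222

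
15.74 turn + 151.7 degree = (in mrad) 1.015e+05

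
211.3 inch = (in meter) 5.367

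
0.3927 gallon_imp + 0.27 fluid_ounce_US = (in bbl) 0.01128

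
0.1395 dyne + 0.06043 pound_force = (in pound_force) 0.06043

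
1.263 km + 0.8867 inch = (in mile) 0.7848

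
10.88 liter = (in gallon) 2.874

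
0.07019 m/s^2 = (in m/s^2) 0.07019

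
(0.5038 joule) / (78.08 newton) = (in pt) 18.29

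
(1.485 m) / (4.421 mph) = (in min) 0.01252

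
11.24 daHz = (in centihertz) 1.124e+04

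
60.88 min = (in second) 3653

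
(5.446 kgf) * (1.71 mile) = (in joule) 1.47e+05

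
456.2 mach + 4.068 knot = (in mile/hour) 3.475e+05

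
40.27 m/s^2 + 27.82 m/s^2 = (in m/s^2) 68.09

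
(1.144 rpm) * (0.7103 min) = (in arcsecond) 1.053e+06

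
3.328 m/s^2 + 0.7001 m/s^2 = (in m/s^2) 4.028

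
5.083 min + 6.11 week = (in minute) 6.159e+04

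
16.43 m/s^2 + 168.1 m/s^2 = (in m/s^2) 184.5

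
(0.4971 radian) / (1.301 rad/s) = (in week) 6.318e-07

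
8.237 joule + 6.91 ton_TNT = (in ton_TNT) 6.91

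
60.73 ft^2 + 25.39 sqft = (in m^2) 8.001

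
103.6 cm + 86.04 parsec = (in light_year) 280.6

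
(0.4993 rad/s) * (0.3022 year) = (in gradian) 3.029e+08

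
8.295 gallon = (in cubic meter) 0.0314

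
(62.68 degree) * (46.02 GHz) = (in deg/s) 2.885e+12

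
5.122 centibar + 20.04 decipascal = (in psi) 0.7432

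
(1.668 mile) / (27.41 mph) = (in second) 219.1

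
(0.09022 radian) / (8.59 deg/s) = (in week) 9.95e-07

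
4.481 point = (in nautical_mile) 8.536e-07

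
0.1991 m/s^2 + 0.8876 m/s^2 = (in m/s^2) 1.087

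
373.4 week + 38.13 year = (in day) 1.653e+04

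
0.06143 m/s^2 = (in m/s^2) 0.06143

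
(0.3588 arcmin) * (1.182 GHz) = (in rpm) 1.178e+06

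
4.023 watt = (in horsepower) 0.005395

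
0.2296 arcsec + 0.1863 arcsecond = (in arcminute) 0.006932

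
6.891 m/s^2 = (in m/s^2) 6.891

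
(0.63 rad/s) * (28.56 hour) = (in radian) 6.477e+04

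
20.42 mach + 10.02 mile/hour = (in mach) 20.43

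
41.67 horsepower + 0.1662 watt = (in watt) 3.107e+04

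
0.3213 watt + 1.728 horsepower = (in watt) 1289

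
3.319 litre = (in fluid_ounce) 112.2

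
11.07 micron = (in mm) 0.01107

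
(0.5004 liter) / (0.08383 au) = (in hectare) 3.99e-18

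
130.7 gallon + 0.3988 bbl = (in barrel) 3.511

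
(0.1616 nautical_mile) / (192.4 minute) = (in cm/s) 2.593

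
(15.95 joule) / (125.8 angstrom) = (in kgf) 1.293e+08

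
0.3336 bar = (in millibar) 333.6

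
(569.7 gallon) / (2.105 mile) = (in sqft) 0.006852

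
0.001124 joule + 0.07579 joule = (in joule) 0.07691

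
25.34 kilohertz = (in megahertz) 0.02534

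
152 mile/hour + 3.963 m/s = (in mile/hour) 160.9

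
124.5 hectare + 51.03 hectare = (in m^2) 1.755e+06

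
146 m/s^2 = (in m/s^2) 146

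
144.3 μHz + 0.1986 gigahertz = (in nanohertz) 1.986e+17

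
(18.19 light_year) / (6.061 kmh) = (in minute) 1.704e+15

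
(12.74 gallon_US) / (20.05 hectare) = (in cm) 2.405e-05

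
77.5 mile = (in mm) 1.247e+08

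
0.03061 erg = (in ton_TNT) 7.316e-19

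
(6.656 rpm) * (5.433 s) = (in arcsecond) 7.811e+05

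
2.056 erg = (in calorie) 4.914e-08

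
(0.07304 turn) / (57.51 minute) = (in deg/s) 0.00762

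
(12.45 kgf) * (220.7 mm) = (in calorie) 6.44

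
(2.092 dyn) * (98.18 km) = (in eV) 1.282e+19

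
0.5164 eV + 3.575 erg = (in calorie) 8.544e-08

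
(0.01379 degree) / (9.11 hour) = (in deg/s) 4.205e-07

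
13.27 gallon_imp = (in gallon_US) 15.94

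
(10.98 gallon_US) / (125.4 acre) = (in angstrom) 819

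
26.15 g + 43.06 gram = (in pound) 0.1526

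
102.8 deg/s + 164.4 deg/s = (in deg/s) 267.2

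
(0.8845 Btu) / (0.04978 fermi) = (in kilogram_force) 1.912e+18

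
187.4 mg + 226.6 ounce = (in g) 6424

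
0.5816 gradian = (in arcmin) 31.41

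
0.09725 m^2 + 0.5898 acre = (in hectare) 0.2387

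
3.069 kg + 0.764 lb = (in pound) 7.53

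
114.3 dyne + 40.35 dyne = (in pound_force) 0.0003477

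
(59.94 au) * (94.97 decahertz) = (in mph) 1.905e+16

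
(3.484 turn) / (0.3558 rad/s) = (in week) 0.0001017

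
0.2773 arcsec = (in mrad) 0.001344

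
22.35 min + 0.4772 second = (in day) 0.01553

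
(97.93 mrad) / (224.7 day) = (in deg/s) 2.89e-07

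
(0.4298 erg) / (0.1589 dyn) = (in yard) 0.02958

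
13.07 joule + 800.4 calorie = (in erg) 3.362e+10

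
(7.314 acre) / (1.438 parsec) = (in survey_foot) 2.189e-12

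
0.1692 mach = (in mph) 128.9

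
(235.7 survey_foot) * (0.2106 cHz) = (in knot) 0.2941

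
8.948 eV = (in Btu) 1.359e-21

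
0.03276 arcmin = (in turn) 1.517e-06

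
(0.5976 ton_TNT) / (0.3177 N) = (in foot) 2.582e+10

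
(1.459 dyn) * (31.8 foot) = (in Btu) 1.34e-07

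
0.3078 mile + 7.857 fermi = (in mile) 0.3078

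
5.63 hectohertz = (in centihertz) 5.63e+04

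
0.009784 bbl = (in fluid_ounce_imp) 54.75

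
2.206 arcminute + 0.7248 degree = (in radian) 0.01329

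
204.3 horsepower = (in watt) 1.523e+05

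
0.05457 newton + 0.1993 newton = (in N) 0.2539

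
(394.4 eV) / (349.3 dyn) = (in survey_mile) 1.124e-17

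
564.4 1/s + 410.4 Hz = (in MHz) 0.0009748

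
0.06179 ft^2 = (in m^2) 0.00574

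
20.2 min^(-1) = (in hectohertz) 0.003367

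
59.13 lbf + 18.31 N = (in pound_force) 63.25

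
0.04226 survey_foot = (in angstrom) 1.288e+08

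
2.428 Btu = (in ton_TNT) 6.123e-07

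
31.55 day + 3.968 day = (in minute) 5.115e+04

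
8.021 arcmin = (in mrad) 2.333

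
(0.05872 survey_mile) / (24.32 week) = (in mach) 1.887e-08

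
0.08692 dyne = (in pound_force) 1.954e-07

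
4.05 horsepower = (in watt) 3020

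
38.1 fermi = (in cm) 3.81e-12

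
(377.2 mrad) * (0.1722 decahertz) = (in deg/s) 37.22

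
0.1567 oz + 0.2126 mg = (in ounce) 0.1567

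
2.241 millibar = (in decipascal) 2241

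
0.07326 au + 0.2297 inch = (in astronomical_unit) 0.07326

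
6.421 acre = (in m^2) 2.598e+04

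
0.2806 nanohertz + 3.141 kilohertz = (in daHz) 314.1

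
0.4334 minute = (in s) 26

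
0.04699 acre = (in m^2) 190.2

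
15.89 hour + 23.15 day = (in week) 3.402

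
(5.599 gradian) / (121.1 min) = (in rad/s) 1.21e-05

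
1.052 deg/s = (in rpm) 0.1753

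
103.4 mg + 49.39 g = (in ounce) 1.746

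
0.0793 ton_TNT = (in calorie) 7.93e+07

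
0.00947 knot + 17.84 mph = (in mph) 17.85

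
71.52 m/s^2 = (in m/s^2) 71.52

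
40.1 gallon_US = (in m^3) 0.1518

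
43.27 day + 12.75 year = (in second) 4.058e+08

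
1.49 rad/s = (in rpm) 14.23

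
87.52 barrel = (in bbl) 87.52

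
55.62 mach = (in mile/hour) 4.236e+04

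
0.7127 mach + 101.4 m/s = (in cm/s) 3.441e+04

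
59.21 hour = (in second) 2.132e+05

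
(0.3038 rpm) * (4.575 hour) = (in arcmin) 1.801e+06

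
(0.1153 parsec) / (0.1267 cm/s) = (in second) 2.808e+18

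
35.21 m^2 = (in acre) 0.008701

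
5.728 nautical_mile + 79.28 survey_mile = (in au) 9.238e-07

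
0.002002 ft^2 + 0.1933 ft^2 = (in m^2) 0.01814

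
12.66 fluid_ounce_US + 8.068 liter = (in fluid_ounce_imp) 297.1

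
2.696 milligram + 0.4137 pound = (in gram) 187.7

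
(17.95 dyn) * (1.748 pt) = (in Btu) 1.049e-10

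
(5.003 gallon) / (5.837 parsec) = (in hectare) 1.051e-23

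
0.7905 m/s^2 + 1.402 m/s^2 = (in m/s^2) 2.192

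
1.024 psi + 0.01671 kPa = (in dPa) 7.077e+04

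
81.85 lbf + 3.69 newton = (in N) 367.8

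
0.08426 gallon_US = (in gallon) 0.08426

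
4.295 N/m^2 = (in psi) 0.0006229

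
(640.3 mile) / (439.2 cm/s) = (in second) 2.346e+05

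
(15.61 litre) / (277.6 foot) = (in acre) 4.559e-08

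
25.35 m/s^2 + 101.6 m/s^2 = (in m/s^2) 126.9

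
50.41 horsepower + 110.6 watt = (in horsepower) 50.56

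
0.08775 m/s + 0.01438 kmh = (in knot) 0.1783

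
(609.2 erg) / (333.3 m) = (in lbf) 4.109e-08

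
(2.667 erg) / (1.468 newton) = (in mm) 0.0001817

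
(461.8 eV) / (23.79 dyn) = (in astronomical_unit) 2.079e-24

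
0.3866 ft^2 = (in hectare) 3.592e-06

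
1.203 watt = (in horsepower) 0.001613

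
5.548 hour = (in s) 1.997e+04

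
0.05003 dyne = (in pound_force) 1.125e-07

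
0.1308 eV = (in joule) 2.096e-20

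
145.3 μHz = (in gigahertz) 1.453e-13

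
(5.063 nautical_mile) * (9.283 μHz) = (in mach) 0.0002556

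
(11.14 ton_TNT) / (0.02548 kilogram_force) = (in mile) 1.159e+08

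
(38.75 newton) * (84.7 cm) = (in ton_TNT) 7.844e-09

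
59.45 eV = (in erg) 9.525e-11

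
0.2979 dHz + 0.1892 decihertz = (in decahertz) 0.004871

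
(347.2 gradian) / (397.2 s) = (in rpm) 0.1311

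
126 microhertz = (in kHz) 1.26e-07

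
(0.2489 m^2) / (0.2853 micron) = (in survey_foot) 2.862e+06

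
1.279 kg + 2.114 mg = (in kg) 1.279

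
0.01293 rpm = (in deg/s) 0.07758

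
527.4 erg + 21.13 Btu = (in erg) 2.229e+11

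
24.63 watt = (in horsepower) 0.03303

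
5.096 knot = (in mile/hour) 5.864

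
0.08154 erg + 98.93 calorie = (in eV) 2.584e+21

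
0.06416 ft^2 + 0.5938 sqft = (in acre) 1.51e-05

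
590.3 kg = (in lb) 1301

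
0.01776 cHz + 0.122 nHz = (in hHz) 1.776e-06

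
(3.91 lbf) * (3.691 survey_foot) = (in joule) 19.57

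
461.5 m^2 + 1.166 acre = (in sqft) 5.576e+04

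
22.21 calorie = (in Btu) 0.08808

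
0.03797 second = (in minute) 0.0006328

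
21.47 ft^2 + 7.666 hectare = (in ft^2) 8.252e+05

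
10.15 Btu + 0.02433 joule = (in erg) 1.071e+11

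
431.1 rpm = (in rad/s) 45.14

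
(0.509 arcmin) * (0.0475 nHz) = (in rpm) 6.716e-14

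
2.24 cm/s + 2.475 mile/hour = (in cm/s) 112.9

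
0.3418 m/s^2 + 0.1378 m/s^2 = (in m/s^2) 0.4796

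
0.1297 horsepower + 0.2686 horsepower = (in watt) 297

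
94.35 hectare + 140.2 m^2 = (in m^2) 9.436e+05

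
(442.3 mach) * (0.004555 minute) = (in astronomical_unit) 2.751e-07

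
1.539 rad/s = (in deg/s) 88.18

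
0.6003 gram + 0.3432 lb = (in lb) 0.3445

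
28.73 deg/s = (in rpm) 4.788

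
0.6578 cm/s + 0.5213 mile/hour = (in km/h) 0.8626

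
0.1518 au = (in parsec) 7.359e-07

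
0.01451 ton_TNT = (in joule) 6.071e+07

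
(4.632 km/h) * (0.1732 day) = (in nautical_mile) 10.4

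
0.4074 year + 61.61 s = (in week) 21.24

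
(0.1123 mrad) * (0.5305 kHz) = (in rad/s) 0.05958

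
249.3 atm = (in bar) 252.6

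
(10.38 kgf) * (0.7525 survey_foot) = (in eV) 1.457e+20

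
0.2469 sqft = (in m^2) 0.02294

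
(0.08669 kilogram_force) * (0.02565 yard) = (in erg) 1.994e+05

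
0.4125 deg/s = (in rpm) 0.06875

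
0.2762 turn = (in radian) 1.735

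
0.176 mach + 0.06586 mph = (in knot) 116.5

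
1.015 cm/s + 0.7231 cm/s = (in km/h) 0.06257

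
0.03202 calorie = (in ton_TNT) 3.202e-11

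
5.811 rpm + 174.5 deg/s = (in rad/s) 3.654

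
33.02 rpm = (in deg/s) 198.1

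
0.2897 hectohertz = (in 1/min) 1738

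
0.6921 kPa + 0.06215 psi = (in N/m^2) 1121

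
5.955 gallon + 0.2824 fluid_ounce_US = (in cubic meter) 0.02255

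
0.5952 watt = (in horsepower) 0.0007982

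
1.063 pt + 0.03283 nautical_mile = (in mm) 6.08e+04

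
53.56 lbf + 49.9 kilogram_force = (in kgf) 74.19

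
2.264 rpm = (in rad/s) 0.2371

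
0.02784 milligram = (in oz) 9.82e-07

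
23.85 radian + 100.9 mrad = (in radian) 23.95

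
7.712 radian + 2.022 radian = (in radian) 9.734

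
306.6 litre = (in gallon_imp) 67.44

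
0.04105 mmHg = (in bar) 5.473e-05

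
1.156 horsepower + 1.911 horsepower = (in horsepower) 3.067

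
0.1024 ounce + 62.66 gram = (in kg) 0.06556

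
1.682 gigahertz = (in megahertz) 1682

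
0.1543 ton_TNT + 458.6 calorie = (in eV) 4.029e+27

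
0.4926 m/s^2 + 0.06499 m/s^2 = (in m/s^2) 0.5576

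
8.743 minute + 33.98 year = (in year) 33.98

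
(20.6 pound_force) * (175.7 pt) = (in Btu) 0.005383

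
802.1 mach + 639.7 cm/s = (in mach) 802.1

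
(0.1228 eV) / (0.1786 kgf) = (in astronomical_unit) 7.509e-32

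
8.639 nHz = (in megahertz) 8.639e-15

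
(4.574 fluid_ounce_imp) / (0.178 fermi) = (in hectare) 7.301e+07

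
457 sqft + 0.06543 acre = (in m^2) 307.2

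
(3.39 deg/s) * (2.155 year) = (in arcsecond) 8.294e+11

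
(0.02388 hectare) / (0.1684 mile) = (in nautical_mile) 0.0004758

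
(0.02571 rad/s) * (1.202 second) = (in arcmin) 106.2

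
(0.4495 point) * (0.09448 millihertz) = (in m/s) 1.498e-08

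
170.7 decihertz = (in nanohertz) 1.707e+10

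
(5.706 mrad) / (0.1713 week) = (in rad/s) 5.508e-08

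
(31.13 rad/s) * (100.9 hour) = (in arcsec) 2.332e+12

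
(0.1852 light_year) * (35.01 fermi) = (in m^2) 61.34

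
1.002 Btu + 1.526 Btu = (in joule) 2667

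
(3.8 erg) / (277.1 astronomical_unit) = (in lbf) 2.061e-21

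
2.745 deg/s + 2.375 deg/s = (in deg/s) 5.12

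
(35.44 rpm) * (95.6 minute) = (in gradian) 1.355e+06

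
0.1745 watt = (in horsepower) 0.000234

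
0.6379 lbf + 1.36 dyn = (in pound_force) 0.6379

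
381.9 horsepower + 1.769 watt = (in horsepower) 381.9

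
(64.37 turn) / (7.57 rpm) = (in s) 510.2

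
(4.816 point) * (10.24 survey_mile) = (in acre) 0.006919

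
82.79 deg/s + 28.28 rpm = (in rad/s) 4.406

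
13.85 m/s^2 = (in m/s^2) 13.85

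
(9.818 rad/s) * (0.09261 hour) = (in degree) 1.875e+05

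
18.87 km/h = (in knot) 10.19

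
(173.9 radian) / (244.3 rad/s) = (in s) 0.7118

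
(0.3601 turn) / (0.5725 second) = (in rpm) 37.74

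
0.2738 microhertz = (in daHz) 2.738e-08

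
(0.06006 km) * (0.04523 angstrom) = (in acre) 6.713e-14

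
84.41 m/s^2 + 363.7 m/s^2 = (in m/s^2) 448.1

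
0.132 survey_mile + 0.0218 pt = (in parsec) 6.885e-15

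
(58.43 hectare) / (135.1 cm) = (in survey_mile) 268.7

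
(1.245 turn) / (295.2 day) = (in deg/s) 1.757e-05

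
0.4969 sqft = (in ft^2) 0.4969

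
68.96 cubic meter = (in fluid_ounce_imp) 2.427e+06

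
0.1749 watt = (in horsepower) 0.0002345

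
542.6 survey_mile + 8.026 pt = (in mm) 8.732e+08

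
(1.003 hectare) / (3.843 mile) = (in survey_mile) 0.001008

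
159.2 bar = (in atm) 157.1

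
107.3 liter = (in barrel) 0.6749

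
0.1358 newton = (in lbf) 0.03053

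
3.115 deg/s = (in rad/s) 0.05437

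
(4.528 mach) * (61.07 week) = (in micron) 5.695e+16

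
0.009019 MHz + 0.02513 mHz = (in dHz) 9.019e+04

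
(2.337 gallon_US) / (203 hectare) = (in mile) 2.708e-12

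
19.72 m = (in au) 1.318e-10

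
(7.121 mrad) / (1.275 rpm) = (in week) 8.818e-08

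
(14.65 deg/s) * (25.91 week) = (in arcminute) 1.377e+10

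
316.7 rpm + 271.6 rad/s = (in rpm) 2910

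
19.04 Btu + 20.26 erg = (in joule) 2.009e+04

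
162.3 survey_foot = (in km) 0.04947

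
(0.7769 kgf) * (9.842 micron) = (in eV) 4.68e+14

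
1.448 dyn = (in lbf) 3.255e-06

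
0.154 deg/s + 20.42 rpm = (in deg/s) 122.7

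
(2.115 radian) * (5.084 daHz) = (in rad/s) 107.5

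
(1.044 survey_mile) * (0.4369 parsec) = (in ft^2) 2.438e+20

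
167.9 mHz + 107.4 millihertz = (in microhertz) 2.753e+05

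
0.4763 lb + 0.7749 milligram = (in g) 216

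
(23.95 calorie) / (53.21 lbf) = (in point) 1200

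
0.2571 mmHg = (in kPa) 0.03428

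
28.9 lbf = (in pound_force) 28.9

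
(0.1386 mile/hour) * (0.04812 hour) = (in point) 3.043e+04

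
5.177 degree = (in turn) 0.01438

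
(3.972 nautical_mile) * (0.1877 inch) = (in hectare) 0.003507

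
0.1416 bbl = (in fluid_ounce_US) 761.2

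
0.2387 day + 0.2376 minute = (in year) 0.0006544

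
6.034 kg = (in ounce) 212.8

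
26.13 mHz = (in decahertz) 0.002613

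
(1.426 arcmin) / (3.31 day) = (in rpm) 1.385e-08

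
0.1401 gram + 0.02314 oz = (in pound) 0.001755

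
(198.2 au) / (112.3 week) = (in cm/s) 4.366e+07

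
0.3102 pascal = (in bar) 3.102e-06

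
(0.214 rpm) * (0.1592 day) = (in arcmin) 1.06e+06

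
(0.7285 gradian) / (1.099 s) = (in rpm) 0.09943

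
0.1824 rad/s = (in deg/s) 10.45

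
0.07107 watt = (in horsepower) 9.531e-05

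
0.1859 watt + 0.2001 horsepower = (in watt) 149.4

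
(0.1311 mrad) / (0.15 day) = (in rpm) 9.66e-08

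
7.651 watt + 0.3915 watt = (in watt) 8.043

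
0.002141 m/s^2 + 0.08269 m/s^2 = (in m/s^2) 0.08483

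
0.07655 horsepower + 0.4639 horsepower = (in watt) 403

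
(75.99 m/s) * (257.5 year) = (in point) 1.749e+15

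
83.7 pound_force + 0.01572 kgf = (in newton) 372.5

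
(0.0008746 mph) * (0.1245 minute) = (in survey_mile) 1.815e-06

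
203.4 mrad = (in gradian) 12.95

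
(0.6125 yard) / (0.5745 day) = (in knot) 2.193e-05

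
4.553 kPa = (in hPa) 45.53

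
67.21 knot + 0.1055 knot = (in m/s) 34.63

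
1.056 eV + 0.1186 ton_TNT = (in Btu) 4.703e+05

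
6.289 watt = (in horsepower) 0.008434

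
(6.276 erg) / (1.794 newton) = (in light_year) 3.698e-23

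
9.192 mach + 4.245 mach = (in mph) 1.023e+04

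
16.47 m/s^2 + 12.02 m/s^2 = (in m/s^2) 28.49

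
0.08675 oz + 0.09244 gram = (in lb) 0.005626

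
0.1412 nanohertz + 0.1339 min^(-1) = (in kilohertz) 2.232e-06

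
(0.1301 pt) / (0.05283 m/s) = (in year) 2.755e-11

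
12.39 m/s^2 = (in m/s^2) 12.39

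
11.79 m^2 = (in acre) 0.002913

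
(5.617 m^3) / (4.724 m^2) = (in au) 7.948e-12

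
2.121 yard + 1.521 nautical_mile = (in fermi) 2.819e+18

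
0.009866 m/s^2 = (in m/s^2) 0.009866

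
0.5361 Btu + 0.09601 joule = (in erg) 5.657e+09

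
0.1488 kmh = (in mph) 0.09246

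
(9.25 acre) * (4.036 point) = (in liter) 5.33e+04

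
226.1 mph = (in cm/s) 1.011e+04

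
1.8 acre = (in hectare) 0.7284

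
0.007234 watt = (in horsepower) 9.701e-06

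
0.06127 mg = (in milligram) 0.06127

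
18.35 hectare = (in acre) 45.34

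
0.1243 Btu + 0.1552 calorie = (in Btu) 0.1249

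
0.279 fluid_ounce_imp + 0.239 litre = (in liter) 0.2469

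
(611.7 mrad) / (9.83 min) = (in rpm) 0.009904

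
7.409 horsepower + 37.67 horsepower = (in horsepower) 45.08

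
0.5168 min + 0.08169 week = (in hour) 13.73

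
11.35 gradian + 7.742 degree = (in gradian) 19.95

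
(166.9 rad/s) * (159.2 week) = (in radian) 1.607e+10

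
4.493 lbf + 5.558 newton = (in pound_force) 5.742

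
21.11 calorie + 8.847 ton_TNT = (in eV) 2.31e+29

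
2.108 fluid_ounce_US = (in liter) 0.06234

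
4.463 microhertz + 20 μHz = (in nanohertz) 2.446e+04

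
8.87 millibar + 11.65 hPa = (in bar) 0.02052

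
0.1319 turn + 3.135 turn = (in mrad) 2.053e+04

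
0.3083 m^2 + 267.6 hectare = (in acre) 661.3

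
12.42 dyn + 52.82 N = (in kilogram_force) 5.386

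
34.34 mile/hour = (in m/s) 15.35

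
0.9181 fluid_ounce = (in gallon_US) 0.007173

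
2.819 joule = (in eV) 1.759e+19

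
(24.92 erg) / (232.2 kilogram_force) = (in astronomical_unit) 7.315e-21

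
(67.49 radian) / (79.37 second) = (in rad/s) 0.8503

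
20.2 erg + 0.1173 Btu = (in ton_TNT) 2.958e-08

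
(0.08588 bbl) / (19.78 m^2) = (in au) 4.614e-15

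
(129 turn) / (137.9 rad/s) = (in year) 1.864e-07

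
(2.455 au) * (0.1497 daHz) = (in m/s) 5.498e+11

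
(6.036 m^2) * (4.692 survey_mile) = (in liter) 4.558e+07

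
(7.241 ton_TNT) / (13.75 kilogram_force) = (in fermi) 2.247e+23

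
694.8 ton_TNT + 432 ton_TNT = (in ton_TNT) 1127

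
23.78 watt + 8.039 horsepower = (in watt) 6018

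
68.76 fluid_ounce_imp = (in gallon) 0.5161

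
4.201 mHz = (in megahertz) 4.201e-09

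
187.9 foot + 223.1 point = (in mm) 5.735e+04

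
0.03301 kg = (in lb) 0.07277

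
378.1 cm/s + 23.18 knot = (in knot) 30.53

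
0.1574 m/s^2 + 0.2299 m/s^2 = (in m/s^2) 0.3873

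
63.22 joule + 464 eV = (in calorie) 15.11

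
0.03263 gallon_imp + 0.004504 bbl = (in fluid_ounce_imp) 30.42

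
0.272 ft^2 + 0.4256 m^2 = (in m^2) 0.4509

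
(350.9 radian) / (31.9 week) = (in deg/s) 0.001042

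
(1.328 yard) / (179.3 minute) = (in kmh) 0.0004064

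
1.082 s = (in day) 1.252e-05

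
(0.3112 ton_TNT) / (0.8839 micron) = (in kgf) 1.502e+14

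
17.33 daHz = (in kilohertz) 0.1733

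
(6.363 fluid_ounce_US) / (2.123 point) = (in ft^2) 2.704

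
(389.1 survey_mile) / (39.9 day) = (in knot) 0.3531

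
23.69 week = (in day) 165.8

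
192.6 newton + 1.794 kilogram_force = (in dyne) 2.102e+07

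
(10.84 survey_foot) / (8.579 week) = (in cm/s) 6.368e-05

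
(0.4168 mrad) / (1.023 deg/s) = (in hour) 6.484e-06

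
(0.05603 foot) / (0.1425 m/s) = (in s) 0.1198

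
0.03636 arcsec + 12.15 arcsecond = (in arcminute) 0.2031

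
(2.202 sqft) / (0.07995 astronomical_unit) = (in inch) 6.734e-10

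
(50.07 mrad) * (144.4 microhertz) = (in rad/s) 7.23e-06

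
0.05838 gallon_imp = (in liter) 0.2654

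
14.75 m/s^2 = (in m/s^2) 14.75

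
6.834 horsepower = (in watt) 5096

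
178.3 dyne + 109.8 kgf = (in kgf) 109.8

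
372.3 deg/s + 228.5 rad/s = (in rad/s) 235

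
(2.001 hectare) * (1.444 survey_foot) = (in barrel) 5.539e+04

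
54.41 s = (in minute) 0.9068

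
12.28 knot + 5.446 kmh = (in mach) 0.023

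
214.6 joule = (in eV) 1.339e+21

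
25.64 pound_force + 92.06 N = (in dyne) 2.061e+07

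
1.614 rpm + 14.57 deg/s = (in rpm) 4.042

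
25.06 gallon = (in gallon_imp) 20.87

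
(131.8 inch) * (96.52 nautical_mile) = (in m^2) 5.984e+05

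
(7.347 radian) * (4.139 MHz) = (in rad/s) 3.041e+07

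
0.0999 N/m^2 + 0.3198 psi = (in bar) 0.02205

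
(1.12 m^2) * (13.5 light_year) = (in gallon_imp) 3.147e+19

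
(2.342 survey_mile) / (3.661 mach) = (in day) 3.5e-05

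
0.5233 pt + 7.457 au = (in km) 1.116e+09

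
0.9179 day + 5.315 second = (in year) 0.002515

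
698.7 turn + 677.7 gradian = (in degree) 2.521e+05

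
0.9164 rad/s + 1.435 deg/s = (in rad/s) 0.9414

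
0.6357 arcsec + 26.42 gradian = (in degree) 23.78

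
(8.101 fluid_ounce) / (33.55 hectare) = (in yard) 7.809e-10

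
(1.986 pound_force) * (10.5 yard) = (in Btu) 0.08039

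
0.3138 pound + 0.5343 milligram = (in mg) 1.423e+05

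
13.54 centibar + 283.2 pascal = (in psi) 2.005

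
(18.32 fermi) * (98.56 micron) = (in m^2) 1.806e-18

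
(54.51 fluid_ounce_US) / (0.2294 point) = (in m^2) 19.92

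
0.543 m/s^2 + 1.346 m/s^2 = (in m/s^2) 1.889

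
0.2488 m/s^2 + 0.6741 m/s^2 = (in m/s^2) 0.9229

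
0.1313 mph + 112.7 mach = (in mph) 8.584e+04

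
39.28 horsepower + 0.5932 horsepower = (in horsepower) 39.87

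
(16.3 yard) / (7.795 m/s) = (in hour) 0.0005311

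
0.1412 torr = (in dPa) 188.3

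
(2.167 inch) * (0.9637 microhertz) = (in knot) 1.031e-07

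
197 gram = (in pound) 0.4343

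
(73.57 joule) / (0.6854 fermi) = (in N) 1.073e+17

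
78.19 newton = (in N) 78.19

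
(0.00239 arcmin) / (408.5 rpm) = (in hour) 4.514e-12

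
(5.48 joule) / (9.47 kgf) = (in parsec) 1.912e-18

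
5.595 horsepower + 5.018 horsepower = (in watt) 7914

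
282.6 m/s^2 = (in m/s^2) 282.6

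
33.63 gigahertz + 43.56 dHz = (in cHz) 3.363e+12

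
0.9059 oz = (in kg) 0.02568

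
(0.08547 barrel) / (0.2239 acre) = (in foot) 4.92e-05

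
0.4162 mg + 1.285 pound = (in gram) 582.9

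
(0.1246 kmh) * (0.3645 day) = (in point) 3.09e+06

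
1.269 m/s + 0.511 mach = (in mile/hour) 392.1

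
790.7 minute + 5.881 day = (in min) 9259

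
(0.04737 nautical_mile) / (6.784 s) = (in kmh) 46.55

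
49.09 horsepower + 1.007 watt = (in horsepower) 49.09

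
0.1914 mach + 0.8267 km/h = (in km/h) 235.4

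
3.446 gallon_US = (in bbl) 0.08205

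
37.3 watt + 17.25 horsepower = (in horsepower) 17.3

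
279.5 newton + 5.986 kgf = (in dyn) 3.382e+07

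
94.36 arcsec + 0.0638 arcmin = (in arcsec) 98.19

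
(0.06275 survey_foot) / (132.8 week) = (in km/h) 8.573e-10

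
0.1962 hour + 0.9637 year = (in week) 50.25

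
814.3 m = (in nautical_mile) 0.4397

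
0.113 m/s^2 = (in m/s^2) 0.113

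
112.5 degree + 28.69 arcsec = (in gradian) 125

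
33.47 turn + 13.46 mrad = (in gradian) 1.339e+04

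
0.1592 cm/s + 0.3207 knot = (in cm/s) 16.66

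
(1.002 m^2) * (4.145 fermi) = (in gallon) 1.097e-12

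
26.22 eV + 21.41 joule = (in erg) 2.141e+08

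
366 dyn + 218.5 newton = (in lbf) 49.12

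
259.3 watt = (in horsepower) 0.3477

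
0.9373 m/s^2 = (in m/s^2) 0.9373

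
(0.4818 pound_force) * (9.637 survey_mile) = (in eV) 2.075e+23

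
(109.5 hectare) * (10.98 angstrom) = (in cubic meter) 0.001202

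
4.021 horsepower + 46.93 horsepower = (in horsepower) 50.95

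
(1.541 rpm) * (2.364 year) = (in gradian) 7.659e+08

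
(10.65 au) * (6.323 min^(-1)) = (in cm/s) 1.679e+13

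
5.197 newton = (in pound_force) 1.168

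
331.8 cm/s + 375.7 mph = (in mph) 383.1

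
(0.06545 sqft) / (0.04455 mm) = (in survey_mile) 0.08481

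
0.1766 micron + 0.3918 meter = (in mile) 0.0002435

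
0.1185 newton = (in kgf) 0.01208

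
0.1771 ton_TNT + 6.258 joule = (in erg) 7.41e+15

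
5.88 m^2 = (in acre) 0.001453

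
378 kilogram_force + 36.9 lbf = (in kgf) 394.7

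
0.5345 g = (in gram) 0.5345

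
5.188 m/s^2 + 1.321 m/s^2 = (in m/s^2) 6.509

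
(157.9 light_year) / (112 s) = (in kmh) 4.802e+16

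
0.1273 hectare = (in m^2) 1273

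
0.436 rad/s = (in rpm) 4.163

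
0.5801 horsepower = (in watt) 432.6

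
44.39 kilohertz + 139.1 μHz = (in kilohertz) 44.39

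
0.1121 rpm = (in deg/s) 0.6726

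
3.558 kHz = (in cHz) 3.558e+05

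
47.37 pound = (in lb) 47.37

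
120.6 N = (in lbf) 27.11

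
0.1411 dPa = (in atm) 1.393e-07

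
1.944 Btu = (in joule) 2051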